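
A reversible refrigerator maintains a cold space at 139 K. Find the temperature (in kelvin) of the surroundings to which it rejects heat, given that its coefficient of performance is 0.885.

COP_R = T_C/(T_H − T_C) ⇒ T_H = T_C·(1 + 1/COP_R) = 139.00 × (1 + 1/0.885) = 296.1 K.

T_H ≈ 296.1 K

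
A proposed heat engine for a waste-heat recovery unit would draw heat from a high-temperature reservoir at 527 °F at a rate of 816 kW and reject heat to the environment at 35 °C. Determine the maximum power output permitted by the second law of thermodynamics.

T_H = 527 °F → (527 − 32) × 5/9 = 275.00 °C = 548.15 K.
T_C = 35 °C → 35 + 273.15 = 308.15 K.
By the Carnot theorem, η_max = 1 − T_C/T_H = 1 − 308.15/548.15 = 0.4378.
W_max = η_max · Q_H = 0.4378 × 816 = 357.3 kW.

Ẇ_max ≈ 357.3 kW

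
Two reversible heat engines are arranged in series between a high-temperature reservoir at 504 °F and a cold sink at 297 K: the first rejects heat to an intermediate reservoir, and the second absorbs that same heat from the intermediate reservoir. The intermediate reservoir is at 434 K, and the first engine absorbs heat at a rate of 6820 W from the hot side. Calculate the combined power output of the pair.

Ẇ_total ≈ 3040 W

T_H = 504 °F → (504 − 32) × 5/9 = 262.22 °C = 535.37 K.
Two reversible stages in series are equivalent to a single Carnot engine between T_H and T_C, so η_total = 1 − T_C/T_H = 1 − 297.00/535.37 = 0.4452.
W_total = η_total · Q_H = 0.4452 × 6820 = 3040 W.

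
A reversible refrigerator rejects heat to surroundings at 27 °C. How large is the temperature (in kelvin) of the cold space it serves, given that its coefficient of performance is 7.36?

T_C ≈ 264.2 K

T_H = 27 °C → 27 + 273.15 = 300.15 K.
COP_R = T_C/(T_H − T_C) ⇒ T_C = T_H·COP_R/(1 + COP_R) = 300.15 × 7.36/(1 + 7.36) = 264.2 K.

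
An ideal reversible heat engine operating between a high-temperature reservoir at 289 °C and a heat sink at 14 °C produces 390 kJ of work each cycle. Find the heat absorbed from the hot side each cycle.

T_H = 289 °C → 289 + 273.15 = 562.15 K.
T_C = 14 °C → 14 + 273.15 = 287.15 K.
For a reversible engine, η = 1 − T_C/T_H = 1 − 287.15/562.15 = 0.4892.
Q_H = W/η = 390/0.4892 = 797 kJ.

Q_H ≈ 797 kJ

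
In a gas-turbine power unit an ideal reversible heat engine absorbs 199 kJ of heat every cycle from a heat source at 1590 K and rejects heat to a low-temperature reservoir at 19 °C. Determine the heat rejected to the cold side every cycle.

T_C = 19 °C → 19 + 273.15 = 292.15 K.
For a reversible engine, η = 1 − T_C/T_H = 1 − 292.15/1590.00 = 0.8163.
For a reversible cycle Q_C/Q_H = T_C/T_H, so Q_C = 199 × 292.15/1590.00 = 36.6 kJ.

Q_C ≈ 36.6 kJ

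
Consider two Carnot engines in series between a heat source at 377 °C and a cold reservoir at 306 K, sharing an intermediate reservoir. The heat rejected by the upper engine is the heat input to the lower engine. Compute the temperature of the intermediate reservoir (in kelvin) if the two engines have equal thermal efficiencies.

T_m ≈ 446 K

T_H = 377 °C → 377 + 273.15 = 650.15 K.
Equal efficiencies require 1 − T_m/T_H = 1 − T_C/T_m, i.e. T_m/T_H = T_C/T_m, so T_m = √(T_H·T_C) = √(650.15 × 306.00) = 446 K.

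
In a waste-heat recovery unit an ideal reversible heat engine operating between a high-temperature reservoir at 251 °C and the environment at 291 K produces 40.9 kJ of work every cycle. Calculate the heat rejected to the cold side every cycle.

T_H = 251 °C → 251 + 273.15 = 524.15 K.
Since the cycle is reversible, η = 1 − T_C/T_H = 1 − 291.00/524.15 = 0.4448.
Since Q_C/Q_H = T_C/T_H and Q_H = W/η, Q_C = W·T_C/(T_H − T_C) = 40.9 × 291.00/233.15 = 51.0 kJ.

Q_C ≈ 51.0 kJ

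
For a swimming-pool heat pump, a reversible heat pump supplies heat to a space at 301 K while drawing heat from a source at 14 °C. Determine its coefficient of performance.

T_C = 14 °C → 14 + 273.15 = 287.15 K.
The Carnot heat-pump COP is COP_HP = T_H/(T_H − T_C) = 301.00/(301.00 − 287.15) = 21.7.

COP_HP ≈ 21.7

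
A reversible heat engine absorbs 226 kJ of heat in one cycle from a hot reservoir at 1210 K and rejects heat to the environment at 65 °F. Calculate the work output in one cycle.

W ≈ 172 kJ

T_C = 65 °F → (65 − 32) × 5/9 = 18.33 °C = 291.48 K.
η_rev = 1 − T_C/T_H = 1 − 291.48/1210.00 = 0.7591.
W = η·Q_H = 0.7591 × 226 = 172 kJ.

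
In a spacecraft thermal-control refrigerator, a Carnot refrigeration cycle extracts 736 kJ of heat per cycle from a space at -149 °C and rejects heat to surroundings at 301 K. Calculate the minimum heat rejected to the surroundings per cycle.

T_C = -149 °C → -149 + 273.15 = 124.15 K.
For a reversible cycle Q_H/Q_C = T_H/T_C, so Q_H = Q_C·T_H/T_C = 736 × 301.00/124.15 = 1780 kJ.

Q_H ≈ 1780 kJ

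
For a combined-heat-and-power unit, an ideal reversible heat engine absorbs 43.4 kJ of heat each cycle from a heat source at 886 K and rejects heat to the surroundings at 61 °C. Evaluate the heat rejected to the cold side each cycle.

T_C = 61 °C → 61 + 273.15 = 334.15 K.
The Carnot efficiency is η = 1 − T_C/T_H = 1 − 334.15/886.00 = 0.6229.
For a reversible cycle Q_C/Q_H = T_C/T_H, so Q_C = 43.4 × 334.15/886.00 = 16.37 kJ.

Q_C ≈ 16.37 kJ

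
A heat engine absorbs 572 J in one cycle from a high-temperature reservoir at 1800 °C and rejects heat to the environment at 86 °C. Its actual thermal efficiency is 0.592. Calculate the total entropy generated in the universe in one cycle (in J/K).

ΔS_univ ≈ 0.374 J/K

T_H = 1800 °C → 1800 + 273.15 = 2073.15 K.
T_C = 86 °C → 86 + 273.15 = 359.15 K.
W = η·Q_H = 0.592 × 572 = 338.6 J, so Q_C = Q_H − W = 233.4 J.
Entropy balance on the reservoirs: −Q_H/T_H = -0.2759 J/K, +Q_C/T_C = 0.6498 J/K.
ΔS_univ = −Q_H/T_H + Q_C/T_C = 0.374 J/K (> 0, since η = 0.592 < η_Carnot = 0.827).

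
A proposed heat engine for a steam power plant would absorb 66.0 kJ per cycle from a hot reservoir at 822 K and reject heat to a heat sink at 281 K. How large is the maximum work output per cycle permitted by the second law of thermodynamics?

W_max ≈ 43.4 kJ

The upper bound on efficiency is η_max = 1 − T_C/T_H = 1 − 281.00/822.00 = 0.6582.
W_max = η_max · Q_H = 0.6582 × 66.0 = 43.4 kJ.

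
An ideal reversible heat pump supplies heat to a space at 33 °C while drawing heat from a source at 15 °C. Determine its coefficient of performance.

COP_HP ≈ 17.0

T_H = 33 °C → 33 + 273.15 = 306.15 K.
T_C = 15 °C → 15 + 273.15 = 288.15 K.
The Carnot heat-pump COP is COP_HP = T_H/(T_H − T_C) = 306.15/(306.15 − 288.15) = 17.0.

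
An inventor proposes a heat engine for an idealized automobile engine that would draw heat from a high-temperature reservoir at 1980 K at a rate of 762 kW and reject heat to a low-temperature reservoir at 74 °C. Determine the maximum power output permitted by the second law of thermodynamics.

Ẇ_max ≈ 628 kW

T_C = 74 °C → 74 + 273.15 = 347.15 K.
No engine can exceed the Carnot limit: η_max = 1 − T_C/T_H = 1 − 347.15/1980.00 = 0.8247.
W_max = η_max · Q_H = 0.8247 × 762 = 628 kW.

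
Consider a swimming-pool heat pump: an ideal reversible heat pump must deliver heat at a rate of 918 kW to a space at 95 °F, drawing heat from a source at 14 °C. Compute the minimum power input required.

T_H = 95 °F → (95 − 32) × 5/9 = 35.00 °C = 308.15 K.
T_C = 14 °C → 14 + 273.15 = 287.15 K.
COP_HP = T_H/(T_H − T_C) = 308.15/21.00 = 14.6738.
W = Q_H/COP_HP = 918/14.6738 = 62.56 kW.

Ẇ_in ≈ 62.56 kW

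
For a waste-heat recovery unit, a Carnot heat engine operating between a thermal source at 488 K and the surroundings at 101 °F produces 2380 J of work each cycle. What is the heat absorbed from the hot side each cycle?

T_C = 101 °F → (101 − 32) × 5/9 = 38.33 °C = 311.48 K.
For a reversible engine, η = 1 − T_C/T_H = 1 − 311.48/488.00 = 0.3617.
Q_H = W/η = 2380/0.3617 = 6580 J.

Q_H ≈ 6580 J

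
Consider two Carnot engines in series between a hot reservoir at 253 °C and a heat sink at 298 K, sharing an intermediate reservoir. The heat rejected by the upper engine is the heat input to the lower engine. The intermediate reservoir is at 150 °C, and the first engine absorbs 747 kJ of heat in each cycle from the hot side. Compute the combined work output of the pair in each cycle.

W_total ≈ 324 kJ

T_H = 253 °C → 253 + 273.15 = 526.15 K.
Two reversible stages in series are equivalent to a single Carnot engine between T_H and T_C, so η_total = 1 − T_C/T_H = 1 − 298.00/526.15 = 0.4336.
W_total = η_total · Q_H = 0.4336 × 747 = 324 kJ.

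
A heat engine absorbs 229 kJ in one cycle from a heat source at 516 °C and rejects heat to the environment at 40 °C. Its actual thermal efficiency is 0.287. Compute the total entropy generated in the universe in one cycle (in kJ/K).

T_H = 516 °C → 516 + 273.15 = 789.15 K.
T_C = 40 °C → 40 + 273.15 = 313.15 K.
W = η·Q_H = 0.287 × 229 = 65.72 kJ, so Q_C = Q_H − W = 163.3 kJ.
Entropy balance on the reservoirs: −Q_H/T_H = -0.2902 kJ/K, +Q_C/T_C = 0.5214 kJ/K.
ΔS_univ = −Q_H/T_H + Q_C/T_C = 0.231 kJ/K (> 0, since η = 0.287 < η_Carnot = 0.603).

ΔS_univ ≈ 0.231 kJ/K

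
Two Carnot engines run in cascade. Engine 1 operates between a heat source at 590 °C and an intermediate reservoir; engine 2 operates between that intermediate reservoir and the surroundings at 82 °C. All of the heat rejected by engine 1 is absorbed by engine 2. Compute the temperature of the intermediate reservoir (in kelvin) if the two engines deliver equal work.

T_H = 590 °C → 590 + 273.15 = 863.15 K.
T_C = 82 °C → 82 + 273.15 = 355.15 K.
For reversible stages Q_m = Q_H·(T_m/T_H). Setting W₁ = Q_H(1 − T_m/T_H) equal to W₂ = Q_m(1 − T_C/T_m) = Q_H·(T_m − T_C)/T_H gives T_H − T_m = T_m − T_C, so T_m = (T_H + T_C)/2 = (863.15 + 355.15)/2 = 609 K.

T_m ≈ 609 K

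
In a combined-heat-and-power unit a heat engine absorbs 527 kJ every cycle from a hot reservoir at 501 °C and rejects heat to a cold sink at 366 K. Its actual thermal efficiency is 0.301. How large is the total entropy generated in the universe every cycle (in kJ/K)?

T_H = 501 °C → 501 + 273.15 = 774.15 K.
W = η·Q_H = 0.301 × 527 = 158.6 kJ, so Q_C = Q_H − W = 368.4 kJ.
The hot reservoir loses entropy Q_H/T_H = 527/774.15 = 0.6807 kJ/K; the cold reservoir gains Q_C/T_C = 368.4/366.00 = 1.006 kJ/K.
ΔS_univ = −Q_H/T_H + Q_C/T_C = 0.326 kJ/K (> 0, since η = 0.301 < η_Carnot = 0.527).

ΔS_univ ≈ 0.326 kJ/K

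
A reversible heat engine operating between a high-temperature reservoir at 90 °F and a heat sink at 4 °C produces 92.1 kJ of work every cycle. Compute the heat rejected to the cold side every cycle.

Q_C ≈ 904 kJ

T_H = 90 °F → (90 − 32) × 5/9 = 32.22 °C = 305.37 K.
T_C = 4 °C → 4 + 273.15 = 277.15 K.
η_rev = 1 − T_C/T_H = 1 − 277.15/305.37 = 0.0924.
Since Q_C/Q_H = T_C/T_H and Q_H = W/η, Q_C = W·T_C/(T_H − T_C) = 92.1 × 277.15/28.22 = 904 kJ.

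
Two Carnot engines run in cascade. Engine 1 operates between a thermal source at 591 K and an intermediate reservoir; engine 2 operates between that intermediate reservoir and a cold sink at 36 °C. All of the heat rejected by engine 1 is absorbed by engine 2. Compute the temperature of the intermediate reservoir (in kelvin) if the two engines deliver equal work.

T_C = 36 °C → 36 + 273.15 = 309.15 K.
For reversible stages Q_m = Q_H·(T_m/T_H). Setting W₁ = Q_H(1 − T_m/T_H) equal to W₂ = Q_m(1 − T_C/T_m) = Q_H·(T_m − T_C)/T_H gives T_H − T_m = T_m − T_C, so T_m = (T_H + T_C)/2 = (591.00 + 309.15)/2 = 450.1 K.

T_m ≈ 450.1 K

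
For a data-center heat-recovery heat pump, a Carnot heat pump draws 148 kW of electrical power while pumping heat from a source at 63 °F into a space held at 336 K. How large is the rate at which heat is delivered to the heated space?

T_C = 63 °F → (63 − 32) × 5/9 = 17.22 °C = 290.37 K.
COP_HP = T_H/(T_H − T_C) = 336.00/45.63 = 7.3639.
Q_H = COP_HP · W = 7.3639 × 148 = 1090 kW.

Q̇_H ≈ 1090 kW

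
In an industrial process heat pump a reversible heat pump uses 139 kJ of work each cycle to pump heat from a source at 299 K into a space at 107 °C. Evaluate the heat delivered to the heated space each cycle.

Q_H ≈ 651.2 kJ

T_H = 107 °C → 107 + 273.15 = 380.15 K.
COP_HP = T_H/(T_H − T_C) = 380.15/81.15 = 4.6845.
Q_H = COP_HP · W = 4.6845 × 139 = 651.2 kJ.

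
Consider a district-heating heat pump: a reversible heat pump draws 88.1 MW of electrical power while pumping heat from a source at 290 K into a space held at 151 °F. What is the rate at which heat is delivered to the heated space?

T_H = 151 °F → (151 − 32) × 5/9 = 66.11 °C = 339.26 K.
For a reversible heat pump, COP_HP = T_H/(T_H − T_C) = 339.26/49.26 = 6.8870.
Q_H = COP_HP · W = 6.8870 × 88.1 = 606.7 MW.

Q̇_H ≈ 606.7 MW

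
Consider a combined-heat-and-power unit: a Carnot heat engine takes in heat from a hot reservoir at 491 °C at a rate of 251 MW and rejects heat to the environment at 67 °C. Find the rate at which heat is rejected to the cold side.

T_H = 491 °C → 491 + 273.15 = 764.15 K.
T_C = 67 °C → 67 + 273.15 = 340.15 K.
Since the cycle is reversible, η = 1 − T_C/T_H = 1 − 340.15/764.15 = 0.5549.
For a reversible cycle Q_C/Q_H = T_C/T_H, so Q_C = 251 × 340.15/764.15 = 112 MW.

Q̇_C ≈ 112 MW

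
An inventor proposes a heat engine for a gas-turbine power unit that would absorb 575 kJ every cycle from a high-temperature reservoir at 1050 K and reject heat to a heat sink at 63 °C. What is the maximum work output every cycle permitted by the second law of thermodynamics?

W_max ≈ 391 kJ

T_C = 63 °C → 63 + 273.15 = 336.15 K.
The upper bound on efficiency is η_max = 1 − T_C/T_H = 1 − 336.15/1050.00 = 0.6799.
W_max = η_max · Q_H = 0.6799 × 575 = 391 kJ.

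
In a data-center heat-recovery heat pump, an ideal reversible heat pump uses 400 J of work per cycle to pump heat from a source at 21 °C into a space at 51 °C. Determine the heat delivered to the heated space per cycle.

T_H = 51 °C → 51 + 273.15 = 324.15 K.
T_C = 21 °C → 21 + 273.15 = 294.15 K.
Reversible heating COP: COP_HP = T_H/(T_H − T_C) = 324.15/30.00 = 10.8050.
Q_H = COP_HP · W = 10.8050 × 400 = 4322 J.

Q_H ≈ 4322 J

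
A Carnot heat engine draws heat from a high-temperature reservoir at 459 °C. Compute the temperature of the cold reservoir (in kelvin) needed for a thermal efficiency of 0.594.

T_C ≈ 297.3 K

T_H = 459 °C → 459 + 273.15 = 732.15 K.
From η = 1 − T_C/T_H, T_C = T_H·(1 − η) = 732.15 × (1 − 0.594) = 297.3 K.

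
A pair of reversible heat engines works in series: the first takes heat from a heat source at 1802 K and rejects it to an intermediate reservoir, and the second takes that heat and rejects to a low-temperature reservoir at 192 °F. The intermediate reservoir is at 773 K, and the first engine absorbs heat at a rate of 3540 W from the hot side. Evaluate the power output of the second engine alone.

T_C = 192 °F → (192 − 32) × 5/9 = 88.89 °C = 362.04 K.
Heat entering the second stage: Q_m = Q_H·(T_m/T_H) = 3540 × 773.00/1802.00 = 1519 W.
Second-stage efficiency η₂ = 1 − T_C/T_m = 1 − 362.04/773.00 = 0.5316, so W₂ = η₂·Q_m = 807.3 W.

Ẇ₂ ≈ 807.3 W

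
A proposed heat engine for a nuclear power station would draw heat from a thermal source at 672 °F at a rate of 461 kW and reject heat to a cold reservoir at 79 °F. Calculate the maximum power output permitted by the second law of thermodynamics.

T_H = 672 °F → (672 − 32) × 5/9 = 355.56 °C = 628.71 K.
T_C = 79 °F → (79 − 32) × 5/9 = 26.11 °C = 299.26 K.
The upper bound on efficiency is η_max = 1 − T_C/T_H = 1 − 299.26/628.71 = 0.5240.
W_max = η_max · Q_H = 0.5240 × 461 = 242 kW.

Ẇ_max ≈ 242 kW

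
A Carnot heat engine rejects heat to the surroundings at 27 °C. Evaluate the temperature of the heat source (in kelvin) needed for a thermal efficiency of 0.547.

T_C = 27 °C → 27 + 273.15 = 300.15 K.
From η = 1 − T_C/T_H, solving for T_H gives T_H = T_C/(1 − η) = 300.15/(1 − 0.547) = 663 K.

T_H ≈ 663 K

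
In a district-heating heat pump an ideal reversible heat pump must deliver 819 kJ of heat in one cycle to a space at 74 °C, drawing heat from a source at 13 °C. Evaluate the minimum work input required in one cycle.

W_in ≈ 144 kJ

T_H = 74 °C → 74 + 273.15 = 347.15 K.
T_C = 13 °C → 13 + 273.15 = 286.15 K.
For a reversible heat pump, COP_HP = T_H/(T_H − T_C) = 347.15/61.00 = 5.6910.
W = Q_H/COP_HP = 819/5.6910 = 144 kJ.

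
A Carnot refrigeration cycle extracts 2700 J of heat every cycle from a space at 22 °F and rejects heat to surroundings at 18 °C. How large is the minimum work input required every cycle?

W_in ≈ 238 J

T_H = 18 °C → 18 + 273.15 = 291.15 K.
T_C = 22 °F → (22 − 32) × 5/9 = -5.56 °C = 267.59 K.
Carnot COP: COP_R = T_C/(T_H − T_C) = 267.59/23.56 = 11.3601.
W = Q_C/COP_R = 2700/11.3601 = 238 J.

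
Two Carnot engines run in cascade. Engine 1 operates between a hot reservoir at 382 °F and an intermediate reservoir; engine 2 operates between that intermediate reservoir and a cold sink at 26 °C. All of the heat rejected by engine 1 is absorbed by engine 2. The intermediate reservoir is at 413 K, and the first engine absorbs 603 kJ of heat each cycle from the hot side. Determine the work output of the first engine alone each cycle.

T_H = 382 °F → (382 − 32) × 5/9 = 194.44 °C = 467.59 K.
T_C = 26 °C → 26 + 273.15 = 299.15 K.
First-stage efficiency η₁ = 1 − T_m/T_H = 1 − 413.00/467.59 = 0.1168.
W₁ = η₁·Q_H = 0.1168 × 603 = 70.40 kJ.

W₁ ≈ 70.40 kJ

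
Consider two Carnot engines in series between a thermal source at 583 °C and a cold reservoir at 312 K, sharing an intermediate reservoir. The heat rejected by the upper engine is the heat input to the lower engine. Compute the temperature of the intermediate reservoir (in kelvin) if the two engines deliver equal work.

T_H = 583 °C → 583 + 273.15 = 856.15 K.
For reversible stages Q_m = Q_H·(T_m/T_H). Setting W₁ = Q_H(1 − T_m/T_H) equal to W₂ = Q_m(1 − T_C/T_m) = Q_H·(T_m − T_C)/T_H gives T_H − T_m = T_m − T_C, so T_m = (T_H + T_C)/2 = (856.15 + 312.00)/2 = 584.1 K.

T_m ≈ 584.1 K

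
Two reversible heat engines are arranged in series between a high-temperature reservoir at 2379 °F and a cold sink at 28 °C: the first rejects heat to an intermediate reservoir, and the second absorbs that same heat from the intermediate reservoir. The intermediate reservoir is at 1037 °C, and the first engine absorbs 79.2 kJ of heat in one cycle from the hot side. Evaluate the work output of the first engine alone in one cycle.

W₁ ≈ 13.4 kJ

T_H = 2379 °F → (2379 − 32) × 5/9 = 1303.89 °C = 1577.04 K.
T_C = 28 °C → 28 + 273.15 = 301.15 K.
T_m = 1037 °C → 1037 + 273.15 = 1310.15 K.
First-stage efficiency η₁ = 1 − T_m/T_H = 1 − 1310.15/1577.04 = 0.1692.
W₁ = η₁·Q_H = 0.1692 × 79.2 = 13.4 kJ.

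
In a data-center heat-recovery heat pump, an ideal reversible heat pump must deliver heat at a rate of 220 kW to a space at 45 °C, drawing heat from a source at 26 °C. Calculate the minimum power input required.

T_H = 45 °C → 45 + 273.15 = 318.15 K.
T_C = 26 °C → 26 + 273.15 = 299.15 K.
Reversible heating COP: COP_HP = T_H/(T_H − T_C) = 318.15/19.00 = 16.7447.
W = Q_H/COP_HP = 220/16.7447 = 13.1 kW.

Ẇ_in ≈ 13.1 kW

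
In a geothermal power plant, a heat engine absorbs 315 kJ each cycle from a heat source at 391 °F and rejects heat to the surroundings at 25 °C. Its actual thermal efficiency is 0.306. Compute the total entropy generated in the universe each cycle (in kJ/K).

ΔS_univ ≈ 0.06669 kJ/K

T_H = 391 °F → (391 − 32) × 5/9 = 199.44 °C = 472.59 K.
T_C = 25 °C → 25 + 273.15 = 298.15 K.
W = η·Q_H = 0.306 × 315 = 96.39 kJ, so Q_C = Q_H − W = 218.6 kJ.
Entropy balance on the reservoirs: −Q_H/T_H = -0.6665 kJ/K, +Q_C/T_C = 0.7332 kJ/K.
ΔS_univ = −Q_H/T_H + Q_C/T_C = 0.06669 kJ/K (> 0, since η = 0.306 < η_Carnot = 0.369).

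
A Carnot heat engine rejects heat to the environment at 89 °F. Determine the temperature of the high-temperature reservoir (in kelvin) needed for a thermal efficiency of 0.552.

T_H ≈ 680 K

T_C = 89 °F → (89 − 32) × 5/9 = 31.67 °C = 304.82 K.
From η = 1 − T_C/T_H, solving for T_H gives T_H = T_C/(1 − η) = 304.82/(1 − 0.552) = 680 K.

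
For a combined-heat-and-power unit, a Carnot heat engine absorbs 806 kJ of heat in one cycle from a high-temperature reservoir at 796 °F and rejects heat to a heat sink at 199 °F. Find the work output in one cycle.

T_H = 796 °F → (796 − 32) × 5/9 = 424.44 °C = 697.59 K.
T_C = 199 °F → (199 − 32) × 5/9 = 92.78 °C = 365.93 K.
Carnot efficiency: η = 1 − T_C/T_H = 1 − 365.93/697.59 = 0.4754.
W = η·Q_H = 0.4754 × 806 = 383 kJ.

W ≈ 383 kJ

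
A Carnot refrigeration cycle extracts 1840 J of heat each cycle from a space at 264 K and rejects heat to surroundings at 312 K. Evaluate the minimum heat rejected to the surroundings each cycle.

Q_H ≈ 2170 J

For a reversible cycle Q_H/Q_C = T_H/T_C, so Q_H = Q_C·T_H/T_C = 1840 × 312.00/264.00 = 2170 J.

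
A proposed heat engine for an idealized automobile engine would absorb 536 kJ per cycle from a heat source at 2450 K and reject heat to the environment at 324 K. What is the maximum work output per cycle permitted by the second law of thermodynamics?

By the Carnot theorem, η_max = 1 − T_C/T_H = 1 − 324.00/2450.00 = 0.8678.
W_max = η_max · Q_H = 0.8678 × 536 = 465 kJ.

W_max ≈ 465 kJ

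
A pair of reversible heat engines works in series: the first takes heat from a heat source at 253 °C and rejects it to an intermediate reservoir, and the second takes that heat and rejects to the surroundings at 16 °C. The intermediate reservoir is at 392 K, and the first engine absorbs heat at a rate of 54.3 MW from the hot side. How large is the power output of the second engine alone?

Ẇ₂ ≈ 10.6 MW

T_H = 253 °C → 253 + 273.15 = 526.15 K.
T_C = 16 °C → 16 + 273.15 = 289.15 K.
Heat entering the second stage: Q_m = Q_H·(T_m/T_H) = 54.3 × 392.00/526.15 = 40.5 MW.
Second-stage efficiency η₂ = 1 − T_C/T_m = 1 − 289.15/392.00 = 0.2624, so W₂ = η₂·Q_m = 10.6 MW.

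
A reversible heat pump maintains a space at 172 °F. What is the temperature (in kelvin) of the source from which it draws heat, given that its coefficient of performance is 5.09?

T_H = 172 °F → (172 − 32) × 5/9 = 77.78 °C = 350.93 K.
COP_HP = T_H/(T_H − T_C) ⇒ T_C = T_H·(COP_HP − 1)/COP_HP = 350.93 × (5.09 − 1)/5.09 = 282 K.

T_C ≈ 282 K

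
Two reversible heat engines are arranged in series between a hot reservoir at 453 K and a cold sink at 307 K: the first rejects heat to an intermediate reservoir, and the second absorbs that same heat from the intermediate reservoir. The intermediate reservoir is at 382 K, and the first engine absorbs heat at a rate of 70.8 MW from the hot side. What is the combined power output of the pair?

Two reversible stages in series are equivalent to a single Carnot engine between T_H and T_C, so η_total = 1 − T_C/T_H = 1 − 307.00/453.00 = 0.3223.
W_total = η_total · Q_H = 0.3223 × 70.8 = 22.82 MW.

Ẇ_total ≈ 22.82 MW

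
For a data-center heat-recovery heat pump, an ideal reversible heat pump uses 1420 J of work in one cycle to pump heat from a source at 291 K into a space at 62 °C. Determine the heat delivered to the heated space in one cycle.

Q_H ≈ 10800 J

T_H = 62 °C → 62 + 273.15 = 335.15 K.
For a reversible heat pump, COP_HP = T_H/(T_H − T_C) = 335.15/44.15 = 7.5912.
Q_H = COP_HP · W = 7.5912 × 1420 = 10800 J.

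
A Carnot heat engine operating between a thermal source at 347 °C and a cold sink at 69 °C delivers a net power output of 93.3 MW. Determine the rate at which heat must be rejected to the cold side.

T_H = 347 °C → 347 + 273.15 = 620.15 K.
T_C = 69 °C → 69 + 273.15 = 342.15 K.
The Carnot efficiency is η = 1 − T_C/T_H = 1 − 342.15/620.15 = 0.4483.
Since Q_C/Q_H = T_C/T_H and Q_H = W/η, Q_C = W·T_C/(T_H − T_C) = 93.3 × 342.15/278.00 = 115 MW.

Q̇_C ≈ 115 MW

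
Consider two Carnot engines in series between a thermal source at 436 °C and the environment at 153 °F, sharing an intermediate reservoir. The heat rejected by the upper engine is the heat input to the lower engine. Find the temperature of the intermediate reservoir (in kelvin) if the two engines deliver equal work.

T_H = 436 °C → 436 + 273.15 = 709.15 K.
T_C = 153 °F → (153 − 32) × 5/9 = 67.22 °C = 340.37 K.
For reversible stages Q_m = Q_H·(T_m/T_H). Setting W₁ = Q_H(1 − T_m/T_H) equal to W₂ = Q_m(1 − T_C/T_m) = Q_H·(T_m − T_C)/T_H gives T_H − T_m = T_m − T_C, so T_m = (T_H + T_C)/2 = (709.15 + 340.37)/2 = 524.8 K.

T_m ≈ 524.8 K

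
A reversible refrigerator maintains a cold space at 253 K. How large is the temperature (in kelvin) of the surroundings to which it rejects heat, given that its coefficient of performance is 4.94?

T_H ≈ 304.2 K

COP_R = T_C/(T_H − T_C) ⇒ T_H = T_C·(1 + 1/COP_R) = 253.00 × (1 + 1/4.94) = 304.2 K.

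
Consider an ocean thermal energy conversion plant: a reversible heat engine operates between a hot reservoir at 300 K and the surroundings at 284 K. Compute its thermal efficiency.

Since the cycle is reversible, η = 1 − T_C/T_H = 1 − 284.00/300.00 = 0.0533.

η ≈ 0.0533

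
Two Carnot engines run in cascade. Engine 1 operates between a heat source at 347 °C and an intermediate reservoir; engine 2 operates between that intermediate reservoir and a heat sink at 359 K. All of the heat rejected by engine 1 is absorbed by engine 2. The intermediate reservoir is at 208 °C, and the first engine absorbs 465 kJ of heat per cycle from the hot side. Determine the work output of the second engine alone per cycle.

T_H = 347 °C → 347 + 273.15 = 620.15 K.
T_m = 208 °C → 208 + 273.15 = 481.15 K.
Heat entering the second stage: Q_m = Q_H·(T_m/T_H) = 465 × 481.15/620.15 = 361 kJ.
Second-stage efficiency η₂ = 1 − T_C/T_m = 1 − 359.00/481.15 = 0.2539, so W₂ = η₂·Q_m = 91.6 kJ.

W₂ ≈ 91.6 kJ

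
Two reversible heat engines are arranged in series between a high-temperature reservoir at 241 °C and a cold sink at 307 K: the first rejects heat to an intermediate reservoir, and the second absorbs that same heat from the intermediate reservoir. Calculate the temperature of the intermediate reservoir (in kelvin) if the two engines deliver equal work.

T_m ≈ 411 K

T_H = 241 °C → 241 + 273.15 = 514.15 K.
For reversible stages Q_m = Q_H·(T_m/T_H). Setting W₁ = Q_H(1 − T_m/T_H) equal to W₂ = Q_m(1 − T_C/T_m) = Q_H·(T_m − T_C)/T_H gives T_H − T_m = T_m − T_C, so T_m = (T_H + T_C)/2 = (514.15 + 307.00)/2 = 411 K.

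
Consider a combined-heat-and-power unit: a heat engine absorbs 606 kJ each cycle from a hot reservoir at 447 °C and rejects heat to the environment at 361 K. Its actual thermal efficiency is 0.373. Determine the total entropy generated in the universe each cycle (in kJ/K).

T_H = 447 °C → 447 + 273.15 = 720.15 K.
W = η·Q_H = 0.373 × 606 = 226.0 kJ, so Q_C = Q_H − W = 380.0 kJ.
The hot reservoir loses entropy Q_H/T_H = 606/720.15 = 0.8415 kJ/K; the cold reservoir gains Q_C/T_C = 380.0/361.00 = 1.053 kJ/K.
ΔS_univ = −Q_H/T_H + Q_C/T_C = 0.211 kJ/K (> 0, since η = 0.373 < η_Carnot = 0.499).

ΔS_univ ≈ 0.211 kJ/K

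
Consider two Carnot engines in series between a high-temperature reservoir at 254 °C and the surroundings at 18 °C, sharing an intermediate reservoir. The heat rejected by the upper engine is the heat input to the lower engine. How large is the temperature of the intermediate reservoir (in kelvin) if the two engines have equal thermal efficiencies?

T_H = 254 °C → 254 + 273.15 = 527.15 K.
T_C = 18 °C → 18 + 273.15 = 291.15 K.
Equal efficiencies require 1 − T_m/T_H = 1 − T_C/T_m, i.e. T_m/T_H = T_C/T_m, so T_m = √(T_H·T_C) = √(527.15 × 291.15) = 391.8 K.

T_m ≈ 391.8 K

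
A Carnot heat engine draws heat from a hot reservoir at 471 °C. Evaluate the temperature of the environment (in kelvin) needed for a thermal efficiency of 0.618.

T_H = 471 °C → 471 + 273.15 = 744.15 K.
From η = 1 − T_C/T_H, T_C = T_H·(1 − η) = 744.15 × (1 − 0.618) = 284 K.

T_C ≈ 284 K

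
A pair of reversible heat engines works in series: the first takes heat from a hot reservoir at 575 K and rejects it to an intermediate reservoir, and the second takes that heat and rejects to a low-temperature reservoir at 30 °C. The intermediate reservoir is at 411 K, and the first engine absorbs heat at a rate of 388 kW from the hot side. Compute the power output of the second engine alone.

T_C = 30 °C → 30 + 273.15 = 303.15 K.
Heat entering the second stage: Q_m = Q_H·(T_m/T_H) = 388 × 411.00/575.00 = 277 kW.
Second-stage efficiency η₂ = 1 − T_C/T_m = 1 − 303.15/411.00 = 0.2624, so W₂ = η₂·Q_m = 72.8 kW.

Ẇ₂ ≈ 72.8 kW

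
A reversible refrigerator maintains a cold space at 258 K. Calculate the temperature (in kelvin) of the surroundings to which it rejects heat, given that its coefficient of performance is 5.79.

T_H ≈ 303 K

COP_R = T_C/(T_H − T_C) ⇒ T_H = T_C·(1 + 1/COP_R) = 258.00 × (1 + 1/5.79) = 303 K.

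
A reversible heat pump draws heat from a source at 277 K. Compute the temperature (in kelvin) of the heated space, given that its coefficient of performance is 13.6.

T_H ≈ 299 K

COP_HP = T_H/(T_H − T_C) ⇒ T_H = T_C·COP_HP/(COP_HP − 1) = 277.00 × 13.6/(13.6 − 1) = 299 K.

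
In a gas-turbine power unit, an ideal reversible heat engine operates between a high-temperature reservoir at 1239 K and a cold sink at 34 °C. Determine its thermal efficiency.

η ≈ 0.752

T_C = 34 °C → 34 + 273.15 = 307.15 K.
Since the cycle is reversible, η = 1 − T_C/T_H = 1 − 307.15/1239.00 = 0.752.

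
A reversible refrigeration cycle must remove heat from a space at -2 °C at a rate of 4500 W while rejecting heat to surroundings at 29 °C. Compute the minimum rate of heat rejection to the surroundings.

Q̇_H ≈ 5014 W

T_H = 29 °C → 29 + 273.15 = 302.15 K.
T_C = -2 °C → -2 + 273.15 = 271.15 K.
For a reversible cycle Q_H/Q_C = T_H/T_C, so Q_H = Q_C·T_H/T_C = 4500 × 302.15/271.15 = 5014 W.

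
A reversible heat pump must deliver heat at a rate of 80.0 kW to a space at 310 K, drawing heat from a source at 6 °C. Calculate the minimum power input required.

Ẇ_in ≈ 7.96 kW

T_C = 6 °C → 6 + 273.15 = 279.15 K.
COP_HP = T_H/(T_H − T_C) = 310.00/30.85 = 10.0486.
W = Q_H/COP_HP = 80.0/10.0486 = 7.96 kW.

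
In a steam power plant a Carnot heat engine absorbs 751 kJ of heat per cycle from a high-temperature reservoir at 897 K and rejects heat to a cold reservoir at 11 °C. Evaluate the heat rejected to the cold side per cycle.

Q_C ≈ 238 kJ

T_C = 11 °C → 11 + 273.15 = 284.15 K.
For a reversible engine, η = 1 − T_C/T_H = 1 − 284.15/897.00 = 0.6832.
For a reversible cycle Q_C/Q_H = T_C/T_H, so Q_C = 751 × 284.15/897.00 = 238 kJ.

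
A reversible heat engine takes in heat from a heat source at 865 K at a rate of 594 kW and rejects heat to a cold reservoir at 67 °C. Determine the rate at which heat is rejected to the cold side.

Q̇_C ≈ 233.6 kW

T_C = 67 °C → 67 + 273.15 = 340.15 K.
The Carnot efficiency is η = 1 − T_C/T_H = 1 − 340.15/865.00 = 0.6068.
For a reversible cycle Q_C/Q_H = T_C/T_H, so Q_C = 594 × 340.15/865.00 = 233.6 kW.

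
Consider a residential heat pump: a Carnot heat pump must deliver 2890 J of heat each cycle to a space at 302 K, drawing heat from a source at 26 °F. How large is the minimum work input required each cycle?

T_C = 26 °F → (26 − 32) × 5/9 = -3.33 °C = 269.82 K.
The Carnot heat-pump COP is COP_HP = T_H/(T_H − T_C) = 302.00/32.18 = 9.3837.
W = Q_H/COP_HP = 2890/9.3837 = 308 J.

W_in ≈ 308 J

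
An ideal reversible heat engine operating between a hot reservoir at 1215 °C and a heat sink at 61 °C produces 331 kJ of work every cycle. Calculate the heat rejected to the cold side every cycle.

T_H = 1215 °C → 1215 + 273.15 = 1488.15 K.
T_C = 61 °C → 61 + 273.15 = 334.15 K.
Since the cycle is reversible, η = 1 − T_C/T_H = 1 − 334.15/1488.15 = 0.7755.
Since Q_C/Q_H = T_C/T_H and Q_H = W/η, Q_C = W·T_C/(T_H − T_C) = 331 × 334.15/1154.00 = 95.84 kJ.

Q_C ≈ 95.84 kJ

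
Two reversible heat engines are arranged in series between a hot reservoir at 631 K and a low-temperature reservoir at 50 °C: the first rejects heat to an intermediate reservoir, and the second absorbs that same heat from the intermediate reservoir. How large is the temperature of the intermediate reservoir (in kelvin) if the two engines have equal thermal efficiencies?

T_m ≈ 452 K

T_C = 50 °C → 50 + 273.15 = 323.15 K.
Equal efficiencies require 1 − T_m/T_H = 1 − T_C/T_m, i.e. T_m/T_H = T_C/T_m, so T_m = √(T_H·T_C) = √(631.00 × 323.15) = 452 K.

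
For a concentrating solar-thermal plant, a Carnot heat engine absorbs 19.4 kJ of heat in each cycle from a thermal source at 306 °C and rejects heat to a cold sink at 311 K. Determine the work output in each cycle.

W ≈ 8.98 kJ

T_H = 306 °C → 306 + 273.15 = 579.15 K.
The Carnot efficiency is η = 1 − T_C/T_H = 1 − 311.00/579.15 = 0.4630.
W = η·Q_H = 0.4630 × 19.4 = 8.98 kJ.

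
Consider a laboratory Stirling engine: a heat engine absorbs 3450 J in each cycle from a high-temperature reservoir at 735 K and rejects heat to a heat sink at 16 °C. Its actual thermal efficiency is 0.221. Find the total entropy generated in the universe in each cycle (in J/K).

T_C = 16 °C → 16 + 273.15 = 289.15 K.
W = η·Q_H = 0.221 × 3450 = 762.5 J, so Q_C = Q_H − W = 2688 J.
Entropy balance on the reservoirs: −Q_H/T_H = -4.694 J/K, +Q_C/T_C = 9.295 J/K.
ΔS_univ = −Q_H/T_H + Q_C/T_C = 4.60 J/K (> 0, since η = 0.221 < η_Carnot = 0.607).

ΔS_univ ≈ 4.60 J/K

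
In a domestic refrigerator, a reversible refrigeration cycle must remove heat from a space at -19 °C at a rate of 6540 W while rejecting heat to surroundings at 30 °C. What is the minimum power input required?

T_H = 30 °C → 30 + 273.15 = 303.15 K.
T_C = -19 °C → -19 + 273.15 = 254.15 K.
COP_R = T_C/(T_H − T_C) = 254.15/49.00 = 5.1867.
W = Q_C/COP_R = 6540/5.1867 = 1260 W.

Ẇ_in ≈ 1260 W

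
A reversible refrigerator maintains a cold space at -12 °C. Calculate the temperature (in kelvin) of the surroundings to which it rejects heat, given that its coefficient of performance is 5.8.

T_H ≈ 306 K

T_C = -12 °C → -12 + 273.15 = 261.15 K.
COP_R = T_C/(T_H − T_C) ⇒ T_H = T_C·(1 + 1/COP_R) = 261.15 × (1 + 1/5.8) = 306 K.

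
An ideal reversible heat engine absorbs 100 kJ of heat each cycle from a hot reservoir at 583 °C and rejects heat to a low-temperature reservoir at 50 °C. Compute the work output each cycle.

W ≈ 62.26 kJ

T_H = 583 °C → 583 + 273.15 = 856.15 K.
T_C = 50 °C → 50 + 273.15 = 323.15 K.
The Carnot efficiency is η = 1 − T_C/T_H = 1 − 323.15/856.15 = 0.6226.
W = η·Q_H = 0.6226 × 100 = 62.26 kJ.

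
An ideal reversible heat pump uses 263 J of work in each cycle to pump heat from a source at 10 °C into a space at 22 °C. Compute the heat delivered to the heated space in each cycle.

T_H = 22 °C → 22 + 273.15 = 295.15 K.
T_C = 10 °C → 10 + 273.15 = 283.15 K.
For a reversible heat pump, COP_HP = T_H/(T_H − T_C) = 295.15/12.00 = 24.5958.
Q_H = COP_HP · W = 24.5958 × 263 = 6470 J.

Q_H ≈ 6470 J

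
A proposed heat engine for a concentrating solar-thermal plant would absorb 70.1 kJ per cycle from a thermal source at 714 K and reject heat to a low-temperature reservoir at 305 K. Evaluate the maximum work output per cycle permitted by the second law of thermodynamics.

W_max ≈ 40.2 kJ

No engine can exceed the Carnot limit: η_max = 1 − T_C/T_H = 1 − 305.00/714.00 = 0.5728.
W_max = η_max · Q_H = 0.5728 × 70.1 = 40.2 kJ.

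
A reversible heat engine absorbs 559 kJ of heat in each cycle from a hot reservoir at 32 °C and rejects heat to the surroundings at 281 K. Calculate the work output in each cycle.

W ≈ 44.2 kJ

T_H = 32 °C → 32 + 273.15 = 305.15 K.
Carnot efficiency: η = 1 − T_C/T_H = 1 − 281.00/305.15 = 0.0791.
W = η·Q_H = 0.0791 × 559 = 44.2 kJ.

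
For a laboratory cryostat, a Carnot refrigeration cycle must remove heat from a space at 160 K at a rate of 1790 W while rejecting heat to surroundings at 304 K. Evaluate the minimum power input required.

Ẇ_in ≈ 1610 W

The reversible coefficient of performance is COP_R = T_C/(T_H − T_C) = 160.00/144.00 = 1.1111.
W = Q_C/COP_R = 1790/1.1111 = 1610 W.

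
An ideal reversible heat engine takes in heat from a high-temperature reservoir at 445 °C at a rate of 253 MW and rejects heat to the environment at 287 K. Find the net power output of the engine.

Ẇ ≈ 152 MW

T_H = 445 °C → 445 + 273.15 = 718.15 K.
For a reversible engine, η = 1 − T_C/T_H = 1 − 287.00/718.15 = 0.6004.
W = η·Q_H = 0.6004 × 253 = 152 MW.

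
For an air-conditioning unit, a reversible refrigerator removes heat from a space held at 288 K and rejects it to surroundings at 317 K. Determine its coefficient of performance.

Carnot COP: COP_R = T_C/(T_H − T_C) = 288.00/(317.00 − 288.00) = 9.931.

COP_R ≈ 9.931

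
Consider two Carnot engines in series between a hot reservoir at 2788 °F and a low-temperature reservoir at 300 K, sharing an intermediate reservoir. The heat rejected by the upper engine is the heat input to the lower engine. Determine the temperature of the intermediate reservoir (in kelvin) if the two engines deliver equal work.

T_H = 2788 °F → (2788 − 32) × 5/9 = 1531.11 °C = 1804.26 K.
For reversible stages Q_m = Q_H·(T_m/T_H). Setting W₁ = Q_H(1 − T_m/T_H) equal to W₂ = Q_m(1 − T_C/T_m) = Q_H·(T_m − T_C)/T_H gives T_H − T_m = T_m − T_C, so T_m = (T_H + T_C)/2 = (1804.26 + 300.00)/2 = 1050 K.

T_m ≈ 1050 K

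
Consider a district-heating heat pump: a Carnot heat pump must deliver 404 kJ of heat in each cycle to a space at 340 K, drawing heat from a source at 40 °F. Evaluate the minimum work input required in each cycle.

W_in ≈ 74.2 kJ

T_C = 40 °F → (40 − 32) × 5/9 = 4.44 °C = 277.59 K.
Reversible heating COP: COP_HP = T_H/(T_H − T_C) = 340.00/62.41 = 5.4482.
W = Q_H/COP_HP = 404/5.4482 = 74.2 kJ.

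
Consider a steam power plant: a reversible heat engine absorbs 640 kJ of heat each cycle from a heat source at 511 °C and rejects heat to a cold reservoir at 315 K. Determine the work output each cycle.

T_H = 511 °C → 511 + 273.15 = 784.15 K.
η_rev = 1 − T_C/T_H = 1 − 315.00/784.15 = 0.5983.
W = η·Q_H = 0.5983 × 640 = 383 kJ.

W ≈ 383 kJ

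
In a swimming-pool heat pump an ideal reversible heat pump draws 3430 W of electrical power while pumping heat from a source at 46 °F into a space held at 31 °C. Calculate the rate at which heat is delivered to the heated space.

Q̇_H ≈ 44900 W

T_H = 31 °C → 31 + 273.15 = 304.15 K.
T_C = 46 °F → (46 − 32) × 5/9 = 7.78 °C = 280.93 K.
The Carnot heat-pump COP is COP_HP = T_H/(T_H − T_C) = 304.15/23.22 = 13.0974.
Q_H = COP_HP · W = 13.0974 × 3430 = 44900 W.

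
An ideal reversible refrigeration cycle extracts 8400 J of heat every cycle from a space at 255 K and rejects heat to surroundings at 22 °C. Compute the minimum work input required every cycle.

T_H = 22 °C → 22 + 273.15 = 295.15 K.
COP_R = T_C/(T_H − T_C) = 255.00/40.15 = 6.3512.
W = Q_C/COP_R = 8400/6.3512 = 1320 J.

W_in ≈ 1320 J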